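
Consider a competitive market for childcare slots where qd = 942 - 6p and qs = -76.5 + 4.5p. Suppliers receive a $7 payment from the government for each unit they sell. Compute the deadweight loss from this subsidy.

Pre-subsidy: 942 - 6p = -76.5 + 4.5p gives p* = 97, q* = 360.
With the subsidy, sellers receive ps = pb + 7 for each unit, where pb is the price buyers pay.
Supply in terms of pb becomes qs = -76.5 + 4.5(pb + 7) = -45 + 4.5pb. Setting this equal to demand: 942 - 6pb = -45 + 4.5pb, so pb = 94.
Sellers receive ps = 94 + 7 = 101; q' = 942 − 6·94 = 378.
The subsidy expands output by 378 − 360 = 18 past the efficient level; on those units the gap between marginal cost and willingness to pay runs from 0 up to 7.
DWL = ½ × 7 × 18 = 63.

Deadweight loss = $63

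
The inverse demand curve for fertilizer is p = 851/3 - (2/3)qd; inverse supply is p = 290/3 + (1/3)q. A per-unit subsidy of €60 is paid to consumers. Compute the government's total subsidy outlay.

Pre-subsidy: 851/3 - (2/3)q = 290/3 + (1/3)q gives q* = 187 and p* = 159.
With the rebate, buyers effectively pay pb = ps − 60, where ps is the price sellers receive.
On the curves, pb = 851/3 - (2/3)q and ps = 290/3 + (1/3)q; the wedge ps − pb = 60 gives 290/3 + (1/3)q − (851/3 - (2/3)q) = 60, so q' = 247.
Then pb = 851/3 − (2/3)·247 = 119 and ps = 290/3 + (1/3)·247 = 179.
Government outlay = subsidy × quantity = 60 × 247 = 14820.

Government cost = €14820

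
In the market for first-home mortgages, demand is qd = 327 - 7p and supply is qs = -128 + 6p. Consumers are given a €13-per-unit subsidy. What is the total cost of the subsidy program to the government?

Pre-subsidy: 327 - 7p = -128 + 6p gives p* = 35, q* = 82.
With the rebate, buyers effectively pay pb = ps − 13, where ps is the price sellers receive.
Demand in terms of ps becomes qd = 327 − 7(ps − 13) = 418 - 7ps. Setting this equal to supply: 418 - 7ps = -128 + 6ps, so ps = 42.
Buyers pay pb = 42 − 13 = 29; q' = -128 + 6·42 = 124.
Government outlay = subsidy × quantity = 13 × 124 = 1612.

Government cost = €1612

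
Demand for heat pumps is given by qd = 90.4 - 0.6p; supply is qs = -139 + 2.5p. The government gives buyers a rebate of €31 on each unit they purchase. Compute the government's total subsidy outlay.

Pre-subsidy: 90.4 - 0.6p = -139 + 2.5p gives p* = 74, q* = 46.
With the rebate, buyers effectively pay pb = ps − 31, where ps is the price sellers receive.
Demand in terms of ps becomes qd = 90.4 − 0.6(ps − 31) = 109 - 0.6ps. Setting this equal to supply: 109 - 0.6ps = -139 + 2.5ps, so ps = 80.
Buyers pay pb = 80 − 31 = 49; q' = -139 + 2.5·80 = 61.
Government outlay = subsidy × quantity = 31 × 61 = 1891.

Government cost = €1891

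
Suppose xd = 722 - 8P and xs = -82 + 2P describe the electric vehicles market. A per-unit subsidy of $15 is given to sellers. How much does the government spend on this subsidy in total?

Pre-subsidy: 722 - 8P = -82 + 2P gives P* = 80.4, x* = 78.8.
With the subsidy, sellers receive Ps = Pb + 15 for each unit, where Pb is the price buyers pay.
Supply in terms of Pb becomes xs = -82 + 2(Pb + 15) = -52 + 2Pb. Setting this equal to demand: 722 - 8Pb = -52 + 2Pb, so Pb = 77.4.
Sellers receive Ps = 77.4 + 15 = 92.4; x' = 722 − 8·77.4 = 102.8.
Government outlay = subsidy × quantity = 15 × 102.8 = 1542.

Government cost = $1542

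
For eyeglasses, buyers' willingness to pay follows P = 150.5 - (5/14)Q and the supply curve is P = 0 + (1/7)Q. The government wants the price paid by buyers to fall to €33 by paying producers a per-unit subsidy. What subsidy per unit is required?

At a buyer price of 33, quantity demanded is 421.4 − 2.8·33 = 329.
Sellers supply 329 only when they receive Ps = 0 + (1/7)·329 = 47.
s = Ps − Pb = 47 − 33 = 14.

Required subsidy s = €14 per unit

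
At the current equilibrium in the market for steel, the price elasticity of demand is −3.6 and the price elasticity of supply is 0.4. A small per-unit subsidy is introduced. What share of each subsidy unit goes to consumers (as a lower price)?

Consumer share = 0.1

For a small subsidy around the equilibrium, the benefit split depends on the relative slopes, which at a point are proportional to the elasticities.
Buyer share = εs/(εs + |εd|) = 0.4/(0.4 + 3.6) = 0.1; seller share = |εd|/(εs + |εd|) = 0.9.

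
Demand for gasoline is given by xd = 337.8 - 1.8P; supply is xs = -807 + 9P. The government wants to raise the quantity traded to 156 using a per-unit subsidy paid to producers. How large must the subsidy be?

At x = 156, invert demand for the buyer price: Pb = (337.8 − 156)/1.8 = 101; invert supply for the seller price: Ps = (156 − (-807))/9 = 107.
The subsidy must fill the gap: s = Ps − Pb = 107 − 101 = 6.

Required subsidy s = 6 per unit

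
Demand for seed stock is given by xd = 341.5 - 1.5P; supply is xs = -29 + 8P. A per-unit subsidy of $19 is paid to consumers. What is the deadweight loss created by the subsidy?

Deadweight loss = $228

Pre-subsidy: 341.5 - 1.5P = -29 + 8P gives P* = 39, x* = 283.
With the rebate, buyers effectively pay Pb = Ps − 19, where Ps is the price sellers receive.
Demand in terms of Ps becomes xd = 341.5 − 1.5(Ps − 19) = 370 - 1.5Ps. Setting this equal to supply: 370 - 1.5Ps = -29 + 8Ps, so Ps = 42.
Buyers pay Pb = 42 − 19 = 23; x' = -29 + 8·42 = 307.
The subsidy expands output by 307 − 283 = 24 past the efficient level; on those units the gap between marginal cost and willingness to pay runs from 0 up to 19.
DWL = ½ × 19 × 24 = 228.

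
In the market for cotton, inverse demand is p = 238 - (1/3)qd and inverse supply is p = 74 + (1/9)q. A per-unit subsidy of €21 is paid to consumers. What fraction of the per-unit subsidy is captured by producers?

Pre-subsidy: 238 - (1/3)q = 74 + (1/9)q gives q* = 369 and p* = 115.
With the rebate, buyers effectively pay pb = ps − 21, where ps is the price sellers receive.
On the curves, pb = 238 - (1/3)q and ps = 74 + (1/9)q; the wedge ps − pb = 21 gives 74 + (1/9)q − (238 - (1/3)q) = 21, so q' = 416.25.
Then pb = 238 − (1/3)·416.25 = 99.25 and ps = 74 + (1/9)·416.25 = 120.25.
Buyers' price falls by p* − pb = 115 − 99.25 = 15.75; sellers' price rises by ps − p* = 120.25 − 115 = 5.25.
So producers capture 5.25/21 = 0.25 of each unit of subsidy.

Producer share = 0.25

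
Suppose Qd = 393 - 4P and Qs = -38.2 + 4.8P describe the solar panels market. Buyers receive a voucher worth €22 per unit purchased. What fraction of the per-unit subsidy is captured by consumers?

Consumer share = 6/11

Pre-subsidy: 393 - 4P = -38.2 + 4.8P gives P* = 49, Q* = 197.
With the rebate, buyers effectively pay Pb = Ps − 22, where Ps is the price sellers receive.
Demand in terms of Ps becomes Qd = 393 − 4(Ps − 22) = 481 - 4Ps. Setting this equal to supply: 481 - 4Ps = -38.2 + 4.8Ps, so Ps = 59.
Buyers pay Pb = 59 − 22 = 37; Q' = -38.2 + 4.8·59 = 245.
Buyers' price falls by P* − Pb = 49 − 37 = 12; sellers' price rises by Ps − P* = 59 − 49 = 10.
So consumers capture 12/22 = 6/11 of each unit of subsidy.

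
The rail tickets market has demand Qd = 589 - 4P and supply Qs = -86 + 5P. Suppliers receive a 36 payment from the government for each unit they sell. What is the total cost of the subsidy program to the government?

Pre-subsidy: 589 - 4P = -86 + 5P gives P* = 75, Q* = 289.
With the subsidy, sellers receive Ps = Pb + 36 for each unit, where Pb is the price buyers pay.
Supply in terms of Pb becomes Qs = -86 + 5(Pb + 36) = 94 + 5Pb. Setting this equal to demand: 589 - 4Pb = 94 + 5Pb, so Pb = 55.
Sellers receive Ps = 55 + 36 = 91; Q' = 589 − 4·55 = 369.
Government outlay = subsidy × quantity = 36 × 369 = 13284.

Government cost = 13284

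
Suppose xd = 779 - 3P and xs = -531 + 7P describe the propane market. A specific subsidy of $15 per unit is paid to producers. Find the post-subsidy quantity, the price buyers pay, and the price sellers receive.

Pre-subsidy: 779 - 3P = -531 + 7P gives P* = 131, x* = 386.
With the subsidy, sellers receive Ps = Pb + 15 for each unit, where Pb is the price buyers pay.
Supply in terms of Pb becomes xs = -531 + 7(Pb + 15) = -426 + 7Pb. Setting this equal to demand: 779 - 3Pb = -426 + 7Pb, so Pb = 120.5.
Sellers receive Ps = 120.5 + 15 = 135.5; x' = 779 − 3·120.5 = 417.5.

x' = 417.5; buyers pay $120.5; sellers receive $135.5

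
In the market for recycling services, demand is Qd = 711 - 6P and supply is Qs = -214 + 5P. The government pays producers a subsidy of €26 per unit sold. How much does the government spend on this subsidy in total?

Government cost = 79326/11

Pre-subsidy: 711 - 6P = -214 + 5P gives P* = 925/11, Q* = 2271/11.
With the subsidy, sellers receive Ps = Pb + 26 for each unit, where Pb is the price buyers pay.
Supply in terms of Pb becomes Qs = -214 + 5(Pb + 26) = -84 + 5Pb. Setting this equal to demand: 711 - 6Pb = -84 + 5Pb, so Pb = 795/11.
Sellers receive Ps = 795/11 + 26 = 1081/11; Q' = 711 − 6·(795/11) = 3051/11.
Government outlay = subsidy × quantity = 26 × 3051/11 = 79326/11.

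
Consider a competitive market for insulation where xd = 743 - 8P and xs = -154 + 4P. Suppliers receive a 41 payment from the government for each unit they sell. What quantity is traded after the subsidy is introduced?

x' = 763/3

Pre-subsidy: 743 - 8P = -154 + 4P gives P* = 74.75, x* = 145.
With the subsidy, sellers receive Ps = Pb + 41 for each unit, where Pb is the price buyers pay.
Supply in terms of Pb becomes xs = -154 + 4(Pb + 41) = 10 + 4Pb. Setting this equal to demand: 743 - 8Pb = 10 + 4Pb, so Pb = 733/12.
Sellers receive Ps = 733/12 + 41 = 1225/12; x' = 743 − 8·(733/12) = 763/3.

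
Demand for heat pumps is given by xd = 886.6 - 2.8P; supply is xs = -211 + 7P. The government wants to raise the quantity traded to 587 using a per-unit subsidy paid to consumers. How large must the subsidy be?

At x = 587, invert demand for the buyer price: Pb = (886.6 − 587)/2.8 = 107; invert supply for the seller price: Ps = (587 − (-211))/7 = 114.
The subsidy must fill the gap: s = Ps − Pb = 114 − 107 = 7.

Required subsidy s = 7 per unit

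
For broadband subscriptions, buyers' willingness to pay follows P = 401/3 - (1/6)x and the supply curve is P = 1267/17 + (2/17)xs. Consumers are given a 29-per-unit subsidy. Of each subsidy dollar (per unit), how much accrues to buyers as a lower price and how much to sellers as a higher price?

Pre-subsidy: 401/3 - (1/6)x = 1267/17 + (2/17)x gives x* = 208 and P* = 99.
With the rebate, buyers effectively pay Pb = Ps − 29, where Ps is the price sellers receive.
On the curves, Pb = 401/3 - (1/6)x and Ps = 1267/17 + (2/17)x; the wedge Ps − Pb = 29 gives 1267/17 + (2/17)x − (401/3 - (1/6)x) = 29, so x' = 310.
Then Pb = 401/3 − (1/6)·310 = 82 and Ps = 1267/17 + (2/17)·310 = 111.
Buyers' price falls by P* − Pb = 99 − 82 = 17; sellers' price rises by Ps − P* = 111 − 99 = 12.

Buyers gain 17 per unit; sellers gain 12 per unit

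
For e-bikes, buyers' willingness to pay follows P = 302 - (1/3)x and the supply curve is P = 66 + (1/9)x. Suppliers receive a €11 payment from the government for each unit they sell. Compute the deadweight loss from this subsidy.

Deadweight loss = €136.125

Pre-subsidy: 302 - (1/3)x = 66 + (1/9)x gives x* = 531 and P* = 125.
With the subsidy, sellers receive Ps = Pb + 11 for each unit, where Pb is the price buyers pay.
On the curves, Pb = 302 - (1/3)x and Ps = 66 + (1/9)x; the wedge Ps − Pb = 11 gives 66 + (1/9)x − (302 - (1/3)x) = 11, so x' = 555.75.
Then Pb = 302 − (1/3)·555.75 = 116.75 and Ps = 66 + (1/9)·555.75 = 127.75.
The subsidy expands output by 555.75 − 531 = 24.75 past the efficient level; on those units the gap between marginal cost and willingness to pay runs from 0 up to 11.
DWL = ½ × 11 × 24.75 = 136.125.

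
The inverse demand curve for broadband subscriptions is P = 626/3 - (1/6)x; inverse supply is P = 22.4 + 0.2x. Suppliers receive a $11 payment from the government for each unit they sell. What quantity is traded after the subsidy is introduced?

x' = 538

Pre-subsidy: 626/3 - (1/6)x = 22.4 + 0.2x gives x* = 508 and P* = 124.
With the subsidy, sellers receive Ps = Pb + 11 for each unit, where Pb is the price buyers pay.
On the curves, Pb = 626/3 - (1/6)x and Ps = 22.4 + 0.2x; the wedge Ps − Pb = 11 gives 22.4 + 0.2x − (626/3 - (1/6)x) = 11, so x' = 538.
Then Pb = 626/3 − (1/6)·538 = 119 and Ps = 22.4 + 0.2·538 = 130.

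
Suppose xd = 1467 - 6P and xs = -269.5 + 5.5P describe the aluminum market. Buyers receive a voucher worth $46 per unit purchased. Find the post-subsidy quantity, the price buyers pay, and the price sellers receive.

x' = 693; buyers pay $129; sellers receive $175

Pre-subsidy: 1467 - 6P = -269.5 + 5.5P gives P* = 151, x* = 561.
With the rebate, buyers effectively pay Pb = Ps − 46, where Ps is the price sellers receive.
Demand in terms of Ps becomes xd = 1467 − 6(Ps − 46) = 1743 - 6Ps. Setting this equal to supply: 1743 - 6Ps = -269.5 + 5.5Ps, so Ps = 175.
Buyers pay Pb = 175 − 46 = 129; x' = -269.5 + 5.5·175 = 693.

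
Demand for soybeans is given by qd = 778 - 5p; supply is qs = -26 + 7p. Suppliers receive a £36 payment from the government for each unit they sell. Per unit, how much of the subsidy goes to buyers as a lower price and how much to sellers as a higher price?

Pre-subsidy: 778 - 5p = -26 + 7p gives p* = 67, q* = 443.
With the subsidy, sellers receive ps = pb + 36 for each unit, where pb is the price buyers pay.
Supply in terms of pb becomes qs = -26 + 7(pb + 36) = 226 + 7pb. Setting this equal to demand: 778 - 5pb = 226 + 7pb, so pb = 46.
Sellers receive ps = 46 + 36 = 82; q' = 778 − 5·46 = 548.
Buyers' price falls by p* − pb = 67 − 46 = 21; sellers' price rises by ps − p* = 82 − 67 = 15.

Buyers gain £21 per unit; sellers gain £15 per unit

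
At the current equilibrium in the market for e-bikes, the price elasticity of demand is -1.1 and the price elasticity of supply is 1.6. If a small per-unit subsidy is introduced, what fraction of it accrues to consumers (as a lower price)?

For a small subsidy around the equilibrium, the benefit split depends on the relative slopes, which at a point are proportional to the elasticities.
Buyer share = εs/(εs + |εd|) = 1.6/(1.6 + 1.1) = 16/27; seller share = |εd|/(εs + |εd|) = 11/27.

Consumer share = 16/27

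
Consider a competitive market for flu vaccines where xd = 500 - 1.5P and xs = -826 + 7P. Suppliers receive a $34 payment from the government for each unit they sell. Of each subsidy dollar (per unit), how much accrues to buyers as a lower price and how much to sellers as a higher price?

Buyers gain $28 per unit; sellers gain $6 per unit

Pre-subsidy: 500 - 1.5P = -826 + 7P gives P* = 156, x* = 266.
With the subsidy, sellers receive Ps = Pb + 34 for each unit, where Pb is the price buyers pay.
Supply in terms of Pb becomes xs = -826 + 7(Pb + 34) = -588 + 7Pb. Setting this equal to demand: 500 - 1.5Pb = -588 + 7Pb, so Pb = 128.
Sellers receive Ps = 128 + 34 = 162; x' = 500 − 1.5·128 = 308.
Buyers' price falls by P* − Pb = 156 − 128 = 28; sellers' price rises by Ps − P* = 162 − 156 = 6.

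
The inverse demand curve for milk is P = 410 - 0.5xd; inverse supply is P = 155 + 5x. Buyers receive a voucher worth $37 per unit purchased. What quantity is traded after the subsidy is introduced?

Pre-subsidy: 410 - 0.5x = 155 + 5x gives x* = 510/11 and P* = 4255/11.
With the rebate, buyers effectively pay Pb = Ps − 37, where Ps is the price sellers receive.
On the curves, Pb = 410 - 0.5x and Ps = 155 + 5x; the wedge Ps − Pb = 37 gives 155 + 5x − (410 - 0.5x) = 37, so x' = 584/11.
Then Pb = 410 − 0.5·(584/11) = 4218/11 and Ps = 155 + 5·(584/11) = 4625/11.

x' = 584/11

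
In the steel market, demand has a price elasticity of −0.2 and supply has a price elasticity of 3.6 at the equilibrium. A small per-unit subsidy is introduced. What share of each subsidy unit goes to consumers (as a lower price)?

For a small subsidy around the equilibrium, the benefit split depends on the relative slopes, which at a point are proportional to the elasticities.
Buyer share = εs/(εs + |εd|) = 3.6/(3.6 + 0.2) = 18/19; seller share = |εd|/(εs + |εd|) = 1/19.

Consumer share = 18/19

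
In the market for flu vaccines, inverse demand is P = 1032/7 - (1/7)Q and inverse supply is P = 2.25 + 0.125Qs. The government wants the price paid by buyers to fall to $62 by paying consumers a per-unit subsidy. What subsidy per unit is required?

At a buyer price of 62, quantity demanded is 1032 − 7·62 = 598.
Sellers supply 598 only when they receive Ps = 2.25 + 0.125·598 = 77.
s = Ps − Pb = 77 − 62 = 15.

Required subsidy s = $15 per unit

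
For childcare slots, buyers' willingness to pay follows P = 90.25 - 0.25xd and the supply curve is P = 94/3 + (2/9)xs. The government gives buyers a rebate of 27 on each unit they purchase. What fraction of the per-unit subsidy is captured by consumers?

Consumer share = 9/17

Pre-subsidy: 90.25 - 0.25x = 94/3 + (2/9)x gives x* = 2121/17 and P* = 1004/17.
With the rebate, buyers effectively pay Pb = Ps − 27, where Ps is the price sellers receive.
On the curves, Pb = 90.25 - 0.25x and Ps = 94/3 + (2/9)x; the wedge Ps − Pb = 27 gives 94/3 + (2/9)x − (90.25 - 0.25x) = 27, so x' = 3093/17.
Then Pb = 90.25 − 0.25·(3093/17) = 761/17 and Ps = 94/3 + (2/9)·(3093/17) = 1220/17.
Buyers' price falls by P* − Pb = 1004/17 − 761/17 = 243/17; sellers' price rises by Ps − P* = 1220/17 − 1004/17 = 216/17.
So consumers capture (243/17)/27 = 9/17 of each unit of subsidy.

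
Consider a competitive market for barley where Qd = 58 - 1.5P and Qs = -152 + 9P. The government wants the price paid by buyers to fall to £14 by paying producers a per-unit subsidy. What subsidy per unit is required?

Required subsidy s = £7 per unit

At a buyer price of 14, quantity demanded is 58 − 1.5·14 = 37.
Sellers supply 37 only when they receive Ps with -152 + 9·Ps = 37, i.e. Ps = 21.
s = Ps − Pb = 21 − 14 = 7.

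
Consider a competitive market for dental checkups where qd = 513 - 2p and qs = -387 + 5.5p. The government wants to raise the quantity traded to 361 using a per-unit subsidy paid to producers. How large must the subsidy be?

At q = 361, invert demand for the buyer price: pb = (513 − 361)/2 = 76; invert supply for the seller price: ps = (361 − (-387))/5.5 = 136.
The subsidy must fill the gap: s = ps − pb = 136 − 76 = 60.

Required subsidy s = 60 per unit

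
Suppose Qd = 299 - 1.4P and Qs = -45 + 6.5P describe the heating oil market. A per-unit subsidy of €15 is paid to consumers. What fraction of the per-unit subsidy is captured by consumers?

Pre-subsidy: 299 - 1.4P = -45 + 6.5P gives P* = 3440/79, Q* = 18805/79.
With the rebate, buyers effectively pay Pb = Ps − 15, where Ps is the price sellers receive.
Demand in terms of Ps becomes Qd = 299 − 1.4(Ps − 15) = 320 - 1.4Ps. Setting this equal to supply: 320 - 1.4Ps = -45 + 6.5Ps, so Ps = 3650/79.
Buyers pay Pb = 3650/79 − 15 = 2465/79; Q' = -45 + 6.5·(3650/79) = 20170/79.
Buyers' price falls by P* − Pb = 3440/79 − 2465/79 = 975/79; sellers' price rises by Ps − P* = 3650/79 − 3440/79 = 210/79.
So consumers capture (975/79)/15 = 65/79 of each unit of subsidy.

Consumer share = 65/79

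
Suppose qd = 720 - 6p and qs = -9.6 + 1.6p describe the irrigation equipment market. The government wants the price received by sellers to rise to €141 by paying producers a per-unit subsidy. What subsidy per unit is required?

Required subsidy s = €57 per unit

At a seller price of 141, quantity supplied is -9.6 + 1.6·141 = 216.
Buyers absorb 216 only when they pay pb with 720 − 6·pb = 216, i.e. pb = 84.
s = ps − pb = 141 − 84 = 57.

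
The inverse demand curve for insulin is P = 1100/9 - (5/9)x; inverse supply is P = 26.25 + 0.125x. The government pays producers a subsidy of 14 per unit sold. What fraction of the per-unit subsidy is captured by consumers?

Consumer share = 40/49

Pre-subsidy: 1100/9 - (5/9)x = 26.25 + 0.125x gives x* = 6910/49 and P* = 2150/49.
With the subsidy, sellers receive Ps = Pb + 14 for each unit, where Pb is the price buyers pay.
On the curves, Pb = 1100/9 - (5/9)x and Ps = 26.25 + 0.125x; the wedge Ps − Pb = 14 gives 26.25 + 0.125x − (1100/9 - (5/9)x) = 14, so x' = 7918/49.
Then Pb = 1100/9 − (5/9)·(7918/49) = 1590/49 and Ps = 26.25 + 0.125·(7918/49) = 2276/49.
Buyers' price falls by P* − Pb = 2150/49 − 1590/49 = 80/7; sellers' price rises by Ps − P* = 2276/49 − 2150/49 = 18/7.
So consumers capture (80/7)/14 = 40/49 of each unit of subsidy.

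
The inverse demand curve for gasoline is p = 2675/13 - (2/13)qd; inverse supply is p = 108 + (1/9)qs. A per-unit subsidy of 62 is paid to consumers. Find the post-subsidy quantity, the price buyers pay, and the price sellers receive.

Pre-subsidy: 2675/13 - (2/13)q = 108 + (1/9)q gives q* = 369 and p* = 149.
With the rebate, buyers effectively pay pb = ps − 62, where ps is the price sellers receive.
On the curves, pb = 2675/13 - (2/13)q and ps = 108 + (1/9)q; the wedge ps − pb = 62 gives 108 + (1/9)q − (2675/13 - (2/13)q) = 62, so q' = 603.
Then pb = 2675/13 − (2/13)·603 = 113 and ps = 108 + (1/9)·603 = 175.

q' = 603; buyers pay 113; sellers receive 175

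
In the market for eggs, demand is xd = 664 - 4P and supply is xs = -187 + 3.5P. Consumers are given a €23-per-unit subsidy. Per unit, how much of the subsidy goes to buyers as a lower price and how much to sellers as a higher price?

Buyers gain 161/15 per unit; sellers gain 184/15 per unit

Pre-subsidy: 664 - 4P = -187 + 3.5P gives P* = 1702/15, x* = 3152/15.
With the rebate, buyers effectively pay Pb = Ps − 23, where Ps is the price sellers receive.
Demand in terms of Ps becomes xd = 664 − 4(Ps − 23) = 756 - 4Ps. Setting this equal to supply: 756 - 4Ps = -187 + 3.5Ps, so Ps = 1886/15.
Buyers pay Pb = 1886/15 − 23 = 1541/15; x' = -187 + 3.5·(1886/15) = 3796/15.
Buyers' price falls by P* − Pb = 1702/15 − 1541/15 = 161/15; sellers' price rises by Ps − P* = 1886/15 − 1702/15 = 184/15.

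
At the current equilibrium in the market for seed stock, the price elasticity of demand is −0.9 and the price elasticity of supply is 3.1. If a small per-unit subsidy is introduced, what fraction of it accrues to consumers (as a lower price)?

For a small subsidy around the equilibrium, the benefit split depends on the relative slopes, which at a point are proportional to the elasticities.
Buyer share = εs/(εs + |εd|) = 3.1/(3.1 + 0.9) = 0.775; seller share = |εd|/(εs + |εd|) = 0.225.

Consumer share = 0.775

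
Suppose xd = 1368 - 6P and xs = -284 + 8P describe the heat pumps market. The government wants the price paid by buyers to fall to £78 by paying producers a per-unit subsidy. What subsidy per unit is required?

Required subsidy s = £70 per unit

At a buyer price of 78, quantity demanded is 1368 − 6·78 = 900.
Sellers supply 900 only when they receive Ps with -284 + 8·Ps = 900, i.e. Ps = 148.
s = Ps − Pb = 148 − 78 = 70.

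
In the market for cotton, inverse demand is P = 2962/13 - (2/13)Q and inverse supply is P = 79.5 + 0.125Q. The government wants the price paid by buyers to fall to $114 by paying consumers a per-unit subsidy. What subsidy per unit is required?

At a buyer price of 114, quantity demanded is 1481 − 6.5·114 = 740.
Sellers supply 740 only when they receive Ps = 79.5 + 0.125·740 = 172.
s = Ps − Pb = 172 − 114 = 58.

Required subsidy s = $58 per unit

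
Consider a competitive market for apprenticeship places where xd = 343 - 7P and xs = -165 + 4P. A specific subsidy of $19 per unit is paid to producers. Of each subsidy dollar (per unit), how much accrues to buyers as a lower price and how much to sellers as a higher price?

Buyers gain 76/11 per unit; sellers gain 133/11 per unit

Pre-subsidy: 343 - 7P = -165 + 4P gives P* = 508/11, x* = 217/11.
With the subsidy, sellers receive Ps = Pb + 19 for each unit, where Pb is the price buyers pay.
Supply in terms of Pb becomes xs = -165 + 4(Pb + 19) = -89 + 4Pb. Setting this equal to demand: 343 - 7Pb = -89 + 4Pb, so Pb = 432/11.
Sellers receive Ps = 432/11 + 19 = 641/11; x' = 343 − 7·(432/11) = 749/11.
Buyers' price falls by P* − Pb = 508/11 − 432/11 = 76/11; sellers' price rises by Ps − P* = 641/11 − 508/11 = 133/11.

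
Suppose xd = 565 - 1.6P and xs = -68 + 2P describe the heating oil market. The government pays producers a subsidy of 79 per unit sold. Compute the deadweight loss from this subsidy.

Deadweight loss = 24964/9

Pre-subsidy: 565 - 1.6P = -68 + 2P gives P* = 1055/6, x* = 851/3.
With the subsidy, sellers receive Ps = Pb + 79 for each unit, where Pb is the price buyers pay.
Supply in terms of Pb becomes xs = -68 + 2(Pb + 79) = 90 + 2Pb. Setting this equal to demand: 565 - 1.6Pb = 90 + 2Pb, so Pb = 2375/18.
Sellers receive Ps = 2375/18 + 79 = 3797/18; x' = 565 − 1.6·(2375/18) = 3185/9.
The subsidy expands output by 3185/9 − 851/3 = 632/9 past the efficient level; on those units the gap between marginal cost and willingness to pay runs from 0 up to 79.
DWL = ½ × 79 × 632/9 = 24964/9.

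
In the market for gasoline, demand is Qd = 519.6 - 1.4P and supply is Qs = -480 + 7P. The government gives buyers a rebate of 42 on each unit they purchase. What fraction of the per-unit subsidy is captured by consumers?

Pre-subsidy: 519.6 - 1.4P = -480 + 7P gives P* = 119, Q* = 353.
With the rebate, buyers effectively pay Pb = Ps − 42, where Ps is the price sellers receive.
Demand in terms of Ps becomes Qd = 519.6 − 1.4(Ps − 42) = 578.4 - 1.4Ps. Setting this equal to supply: 578.4 - 1.4Ps = -480 + 7Ps, so Ps = 126.
Buyers pay Pb = 126 − 42 = 84; Q' = -480 + 7·126 = 402.
Buyers' price falls by P* − Pb = 119 − 84 = 35; sellers' price rises by Ps − P* = 126 − 119 = 7.
So consumers capture 35/42 = 5/6 of each unit of subsidy.

Consumer share = 5/6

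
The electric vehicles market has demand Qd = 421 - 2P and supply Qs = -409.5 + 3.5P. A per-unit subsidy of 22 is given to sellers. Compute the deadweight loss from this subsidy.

Pre-subsidy: 421 - 2P = -409.5 + 3.5P gives P* = 151, Q* = 119.
With the subsidy, sellers receive Ps = Pb + 22 for each unit, where Pb is the price buyers pay.
Supply in terms of Pb becomes Qs = -409.5 + 3.5(Pb + 22) = -332.5 + 3.5Pb. Setting this equal to demand: 421 - 2Pb = -332.5 + 3.5Pb, so Pb = 137.
Sellers receive Ps = 137 + 22 = 159; Q' = 421 − 2·137 = 147.
The subsidy expands output by 147 − 119 = 28 past the efficient level; on those units the gap between marginal cost and willingness to pay runs from 0 up to 22.
DWL = ½ × 22 × 28 = 308.

Deadweight loss = 308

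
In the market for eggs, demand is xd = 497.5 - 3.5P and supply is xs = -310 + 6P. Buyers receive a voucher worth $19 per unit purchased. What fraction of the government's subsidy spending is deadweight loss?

DWL / government spending = 21/242

Pre-subsidy: 497.5 - 3.5P = -310 + 6P gives P* = 85, x* = 200.
With the rebate, buyers effectively pay Pb = Ps − 19, where Ps is the price sellers receive.
Demand in terms of Ps becomes xd = 497.5 − 3.5(Ps − 19) = 564 - 3.5Ps. Setting this equal to supply: 564 - 3.5Ps = -310 + 6Ps, so Ps = 92.
Buyers pay Pb = 92 − 19 = 73; x' = -310 + 6·92 = 242.
ΔCS = ½(200 + 242)(85 − 73) = 2652; ΔPS = ½(200 + 242)(92 − 85) = 1547.
Government spending = 19 × 242 = 4598.
DWL = ½ × 19 × (242 − 200) = 399; fraction = 399 / 4598 = 21/242.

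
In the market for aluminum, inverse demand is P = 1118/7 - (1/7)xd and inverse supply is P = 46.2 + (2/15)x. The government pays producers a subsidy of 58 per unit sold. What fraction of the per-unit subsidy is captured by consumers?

Pre-subsidy: 1118/7 - (1/7)x = 46.2 + (2/15)x gives x* = 411 and P* = 101.
With the subsidy, sellers receive Ps = Pb + 58 for each unit, where Pb is the price buyers pay.
On the curves, Pb = 1118/7 - (1/7)x and Ps = 46.2 + (2/15)x; the wedge Ps − Pb = 58 gives 46.2 + (2/15)x − (1118/7 - (1/7)x) = 58, so x' = 621.
Then Pb = 1118/7 − (1/7)·621 = 71 and Ps = 46.2 + (2/15)·621 = 129.
Buyers' price falls by P* − Pb = 101 − 71 = 30; sellers' price rises by Ps − P* = 129 − 101 = 28.
So consumers capture 30/58 = 15/29 of each unit of subsidy.

Consumer share = 15/29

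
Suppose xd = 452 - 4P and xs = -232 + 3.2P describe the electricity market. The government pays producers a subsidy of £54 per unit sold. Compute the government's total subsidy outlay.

Government cost = £9072

Pre-subsidy: 452 - 4P = -232 + 3.2P gives P* = 95, x* = 72.
With the subsidy, sellers receive Ps = Pb + 54 for each unit, where Pb is the price buyers pay.
Supply in terms of Pb becomes xs = -232 + 3.2(Pb + 54) = -59.2 + 3.2Pb. Setting this equal to demand: 452 - 4Pb = -59.2 + 3.2Pb, so Pb = 71.
Sellers receive Ps = 71 + 54 = 125; x' = 452 − 4·71 = 168.
Government outlay = subsidy × quantity = 54 × 168 = 9072.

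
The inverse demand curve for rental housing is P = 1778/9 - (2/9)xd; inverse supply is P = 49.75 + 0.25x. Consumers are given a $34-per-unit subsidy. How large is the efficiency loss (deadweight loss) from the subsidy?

Deadweight loss = $1224

Pre-subsidy: 1778/9 - (2/9)x = 49.75 + 0.25x gives x* = 313 and P* = 128.
With the rebate, buyers effectively pay Pb = Ps − 34, where Ps is the price sellers receive.
On the curves, Pb = 1778/9 - (2/9)x and Ps = 49.75 + 0.25x; the wedge Ps − Pb = 34 gives 49.75 + 0.25x − (1778/9 - (2/9)x) = 34, so x' = 385.
Then Pb = 1778/9 − (2/9)·385 = 112 and Ps = 49.75 + 0.25·385 = 146.
The subsidy expands output by 385 − 313 = 72 past the efficient level; on those units the gap between marginal cost and willingness to pay runs from 0 up to 34.
DWL = ½ × 34 × 72 = 1224.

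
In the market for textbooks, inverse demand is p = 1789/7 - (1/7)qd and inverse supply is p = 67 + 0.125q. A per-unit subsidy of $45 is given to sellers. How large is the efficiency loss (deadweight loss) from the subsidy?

Deadweight loss = $3780

Pre-subsidy: 1789/7 - (1/7)q = 67 + 0.125q gives q* = 704 and p* = 155.
With the subsidy, sellers receive ps = pb + 45 for each unit, where pb is the price buyers pay.
On the curves, pb = 1789/7 - (1/7)q and ps = 67 + 0.125q; the wedge ps − pb = 45 gives 67 + 0.125q − (1789/7 - (1/7)q) = 45, so q' = 872.
Then pb = 1789/7 − (1/7)·872 = 131 and ps = 67 + 0.125·872 = 176.
The subsidy expands output by 872 − 704 = 168 past the efficient level; on those units the gap between marginal cost and willingness to pay runs from 0 up to 45.
DWL = ½ × 45 × 168 = 3780.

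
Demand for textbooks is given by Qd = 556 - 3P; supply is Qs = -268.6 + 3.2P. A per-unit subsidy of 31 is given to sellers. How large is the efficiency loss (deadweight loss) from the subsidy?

Pre-subsidy: 556 - 3P = -268.6 + 3.2P gives P* = 133, Q* = 157.
With the subsidy, sellers receive Ps = Pb + 31 for each unit, where Pb is the price buyers pay.
Supply in terms of Pb becomes Qs = -268.6 + 3.2(Pb + 31) = -169.4 + 3.2Pb. Setting this equal to demand: 556 - 3Pb = -169.4 + 3.2Pb, so Pb = 117.
Sellers receive Ps = 117 + 31 = 148; Q' = 556 − 3·117 = 205.
The subsidy expands output by 205 − 157 = 48 past the efficient level; on those units the gap between marginal cost and willingness to pay runs from 0 up to 31.
DWL = ½ × 31 × 48 = 744.

Deadweight loss = 744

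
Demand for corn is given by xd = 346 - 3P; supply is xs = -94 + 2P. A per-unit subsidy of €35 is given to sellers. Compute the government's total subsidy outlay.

Government cost = €4340

Pre-subsidy: 346 - 3P = -94 + 2P gives P* = 88, x* = 82.
With the subsidy, sellers receive Ps = Pb + 35 for each unit, where Pb is the price buyers pay.
Supply in terms of Pb becomes xs = -94 + 2(Pb + 35) = -24 + 2Pb. Setting this equal to demand: 346 - 3Pb = -24 + 2Pb, so Pb = 74.
Sellers receive Ps = 74 + 35 = 109; x' = 346 − 3·74 = 124.
Government outlay = subsidy × quantity = 35 × 124 = 4340.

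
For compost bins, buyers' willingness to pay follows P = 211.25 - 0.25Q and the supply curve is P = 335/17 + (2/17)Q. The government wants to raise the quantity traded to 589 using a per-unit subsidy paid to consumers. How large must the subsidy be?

Required subsidy s = 25 per unit

At Q = 589, from the demand curve buyers pay Pb = 211.25 − 0.25·589 = 64; from the supply curve sellers need Ps = 335/17 + (2/17)·589 = 89.
The subsidy must fill the gap: s = Ps − Pb = 89 − 64 = 25.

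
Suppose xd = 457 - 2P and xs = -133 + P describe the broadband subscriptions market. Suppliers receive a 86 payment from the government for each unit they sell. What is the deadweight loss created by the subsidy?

Deadweight loss = 7396/3

Pre-subsidy: 457 - 2P = -133 + P gives P* = 590/3, x* = 191/3.
With the subsidy, sellers receive Ps = Pb + 86 for each unit, where Pb is the price buyers pay.
Supply in terms of Pb becomes xs = -133 + 1(Pb + 86) = -47 + Pb. Setting this equal to demand: 457 - 2Pb = -47 + Pb, so Pb = 168.
Sellers receive Ps = 168 + 86 = 254; x' = 457 − 2·168 = 121.
The subsidy expands output by 121 − 191/3 = 172/3 past the efficient level; on those units the gap between marginal cost and willingness to pay runs from 0 up to 86.
DWL = ½ × 86 × 172/3 = 7396/3.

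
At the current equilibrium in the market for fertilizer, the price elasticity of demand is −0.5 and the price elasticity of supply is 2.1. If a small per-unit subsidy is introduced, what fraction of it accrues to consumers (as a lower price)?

For a small subsidy around the equilibrium, the benefit split depends on the relative slopes, which at a point are proportional to the elasticities.
Buyer share = εs/(εs + |εd|) = 2.1/(2.1 + 0.5) = 21/26; seller share = |εd|/(εs + |εd|) = 5/26.

Consumer share = 21/26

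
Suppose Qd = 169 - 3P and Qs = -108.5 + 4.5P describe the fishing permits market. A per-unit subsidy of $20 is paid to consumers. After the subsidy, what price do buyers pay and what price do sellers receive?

Buyers pay $25; sellers receive $45

Pre-subsidy: 169 - 3P = -108.5 + 4.5P gives P* = 37, Q* = 58.
With the rebate, buyers effectively pay Pb = Ps − 20, where Ps is the price sellers receive.
Demand in terms of Ps becomes Qd = 169 − 3(Ps − 20) = 229 - 3Ps. Setting this equal to supply: 229 - 3Ps = -108.5 + 4.5Ps, so Ps = 45.
Buyers pay Pb = 45 − 20 = 25; Q' = -108.5 + 4.5·45 = 94.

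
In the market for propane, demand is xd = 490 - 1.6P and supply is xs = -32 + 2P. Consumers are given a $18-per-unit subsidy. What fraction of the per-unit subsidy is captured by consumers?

Consumer share = 5/9

Pre-subsidy: 490 - 1.6P = -32 + 2P gives P* = 145, x* = 258.
With the rebate, buyers effectively pay Pb = Ps − 18, where Ps is the price sellers receive.
Demand in terms of Ps becomes xd = 490 − 1.6(Ps − 18) = 518.8 - 1.6Ps. Setting this equal to supply: 518.8 - 1.6Ps = -32 + 2Ps, so Ps = 153.
Buyers pay Pb = 153 − 18 = 135; x' = -32 + 2·153 = 274.
Buyers' price falls by P* − Pb = 145 − 135 = 10; sellers' price rises by Ps − P* = 153 − 145 = 8.
So consumers capture 10/18 = 5/9 of each unit of subsidy.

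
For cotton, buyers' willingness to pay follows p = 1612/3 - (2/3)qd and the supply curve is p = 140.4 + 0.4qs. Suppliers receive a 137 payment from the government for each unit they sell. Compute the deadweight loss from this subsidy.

Deadweight loss = 8797.96875

Pre-subsidy: 1612/3 - (2/3)q = 140.4 + 0.4q gives q* = 372.125 and p* = 289.25.
With the subsidy, sellers receive ps = pb + 137 for each unit, where pb is the price buyers pay.
On the curves, pb = 1612/3 - (2/3)q and ps = 140.4 + 0.4q; the wedge ps − pb = 137 gives 140.4 + 0.4q − (1612/3 - (2/3)q) = 137, so q' = 500.5625.
Then pb = 1612/3 − (2/3)·500.5625 = 203.625 and ps = 140.4 + 0.4·500.5625 = 340.625.
The subsidy expands output by 500.5625 − 372.125 = 128.4375 past the efficient level; on those units the gap between marginal cost and willingness to pay runs from 0 up to 137.
DWL = ½ × 137 × 128.4375 = 8797.96875.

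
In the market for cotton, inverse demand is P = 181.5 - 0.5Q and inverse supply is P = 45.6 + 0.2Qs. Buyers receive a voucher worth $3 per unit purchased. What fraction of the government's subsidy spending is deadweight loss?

DWL / government spending = 5/463

Pre-subsidy: 181.5 - 0.5Q = 45.6 + 0.2Q gives Q* = 1359/7 and P* = 591/7.
With the rebate, buyers effectively pay Pb = Ps − 3, where Ps is the price sellers receive.
On the curves, Pb = 181.5 - 0.5Q and Ps = 45.6 + 0.2Q; the wedge Ps − Pb = 3 gives 45.6 + 0.2Q − (181.5 - 0.5Q) = 3, so Q' = 1389/7.
Then Pb = 181.5 − 0.5·(1389/7) = 576/7 and Ps = 45.6 + 0.2·(1389/7) = 597/7.
ΔCS = ½(1359/7 + 1389/7)(591/7 − 576/7) = 20610/49; ΔPS = ½(1359/7 + 1389/7)(597/7 − 591/7) = 8244/49.
Government spending = 3 × 1389/7 = 4167/7.
DWL = ½ × 3 × (1389/7 − 1359/7) = 45/7; fraction = (45/7) / (4167/7) = 5/463.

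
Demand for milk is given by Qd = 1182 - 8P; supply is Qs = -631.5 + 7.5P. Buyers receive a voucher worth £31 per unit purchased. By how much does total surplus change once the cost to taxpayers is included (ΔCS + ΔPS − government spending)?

Net change in total surplus = -£1860

Pre-subsidy: 1182 - 8P = -631.5 + 7.5P gives P* = 117, Q* = 246.
With the rebate, buyers effectively pay Pb = Ps − 31, where Ps is the price sellers receive.
Demand in terms of Ps becomes Qd = 1182 − 8(Ps − 31) = 1430 - 8Ps. Setting this equal to supply: 1430 - 8Ps = -631.5 + 7.5Ps, so Ps = 133.
Buyers pay Pb = 133 − 31 = 102; Q' = -631.5 + 7.5·133 = 366.
ΔCS = ½(246 + 366)(117 − 102) = 4590; ΔPS = ½(246 + 366)(133 − 117) = 4896.
Government spending = 31 × 366 = 11346.
Net change = 4590 + 4896 − 11346 = -1860. The loss equals the DWL triangle ½·31·120.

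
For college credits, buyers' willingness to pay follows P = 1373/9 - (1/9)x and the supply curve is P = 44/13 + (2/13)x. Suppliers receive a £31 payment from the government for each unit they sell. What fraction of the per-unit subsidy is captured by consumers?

Pre-subsidy: 1373/9 - (1/9)x = 44/13 + (2/13)x gives x* = 563 and P* = 90.
With the subsidy, sellers receive Ps = Pb + 31 for each unit, where Pb is the price buyers pay.
On the curves, Pb = 1373/9 - (1/9)x and Ps = 44/13 + (2/13)x; the wedge Ps − Pb = 31 gives 44/13 + (2/13)x − (1373/9 - (1/9)x) = 31, so x' = 680.
Then Pb = 1373/9 − (1/9)·680 = 77 and Ps = 44/13 + (2/13)·680 = 108.
Buyers' price falls by P* − Pb = 90 − 77 = 13; sellers' price rises by Ps − P* = 108 − 90 = 18.
So consumers capture 13/31 = 13/31 of each unit of subsidy.

Consumer share = 13/31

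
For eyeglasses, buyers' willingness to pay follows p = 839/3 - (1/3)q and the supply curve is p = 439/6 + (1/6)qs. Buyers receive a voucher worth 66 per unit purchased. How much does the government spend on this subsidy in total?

Government cost = 35970

Pre-subsidy: 839/3 - (1/3)q = 439/6 + (1/6)q gives q* = 413 and p* = 142.
With the rebate, buyers effectively pay pb = ps − 66, where ps is the price sellers receive.
On the curves, pb = 839/3 - (1/3)q and ps = 439/6 + (1/6)q; the wedge ps − pb = 66 gives 439/6 + (1/6)q − (839/3 - (1/3)q) = 66, so q' = 545.
Then pb = 839/3 − (1/3)·545 = 98 and ps = 439/6 + (1/6)·545 = 164.
Government outlay = subsidy × quantity = 66 × 545 = 35970.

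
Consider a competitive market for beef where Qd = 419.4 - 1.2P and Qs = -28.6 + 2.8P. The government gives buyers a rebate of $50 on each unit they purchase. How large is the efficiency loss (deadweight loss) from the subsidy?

Deadweight loss = $1050

Pre-subsidy: 419.4 - 1.2P = -28.6 + 2.8P gives P* = 112, Q* = 285.
With the rebate, buyers effectively pay Pb = Ps − 50, where Ps is the price sellers receive.
Demand in terms of Ps becomes Qd = 419.4 − 1.2(Ps − 50) = 479.4 - 1.2Ps. Setting this equal to supply: 479.4 - 1.2Ps = -28.6 + 2.8Ps, so Ps = 127.
Buyers pay Pb = 127 − 50 = 77; Q' = -28.6 + 2.8·127 = 327.
The subsidy expands output by 327 − 285 = 42 past the efficient level; on those units the gap between marginal cost and willingness to pay runs from 0 up to 50.
DWL = ½ × 50 × 42 = 1050.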